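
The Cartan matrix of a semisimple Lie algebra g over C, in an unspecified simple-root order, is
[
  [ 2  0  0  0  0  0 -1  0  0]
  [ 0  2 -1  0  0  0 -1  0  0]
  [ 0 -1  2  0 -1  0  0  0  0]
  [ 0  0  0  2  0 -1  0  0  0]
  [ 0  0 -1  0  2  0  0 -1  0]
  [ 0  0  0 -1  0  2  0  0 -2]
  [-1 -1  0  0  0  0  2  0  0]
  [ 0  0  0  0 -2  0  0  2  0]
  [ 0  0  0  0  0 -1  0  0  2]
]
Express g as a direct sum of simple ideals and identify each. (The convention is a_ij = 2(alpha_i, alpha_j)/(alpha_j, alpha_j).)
The diagram associated to this matrix has two connected components: the simple roots {alpha_4, alpha_6, alpha_9} form a chain of 3 nodes with a double edge at one end; the terminal node there is the unique short simple root (B_3), and {alpha_1, alpha_2, alpha_3, alpha_5, alpha_7, alpha_8} form a chain of 6 nodes with a double edge at one end; the terminal node there is the unique long simple root (C_6). A semisimple Lie algebra decomposes uniquely as the direct sum of simple ideals, one per connected component of its Dynkin diagram, so g ≅ B_3 ⊕ C_6 (dimension 21 + 78 = 99).

B_3 (so(7)) + C_6 (sp(12))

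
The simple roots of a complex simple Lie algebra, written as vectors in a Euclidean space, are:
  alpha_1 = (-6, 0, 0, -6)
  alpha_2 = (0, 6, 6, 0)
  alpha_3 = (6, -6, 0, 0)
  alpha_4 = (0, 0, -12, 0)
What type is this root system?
C4

Compute the Cartan integers a_ij = 2(alpha_i, alpha_j)/(alpha_j, alpha_j); the resulting 4x4 Cartan matrix is
[[2, 0, -1, 0], [0, 2, -1, -1], [-1, -1, 2, 0], [0, -2, 0, 2]].
The roots have two lengths (squared-length ratio 2:1); the short ones are alpha_{1,2,3}. The associated Dynkin diagram is a chain of 4 nodes with a double edge at one end; the terminal node there is the unique long simple root (C_4), so the type is C_4 (the algebra sp(8)).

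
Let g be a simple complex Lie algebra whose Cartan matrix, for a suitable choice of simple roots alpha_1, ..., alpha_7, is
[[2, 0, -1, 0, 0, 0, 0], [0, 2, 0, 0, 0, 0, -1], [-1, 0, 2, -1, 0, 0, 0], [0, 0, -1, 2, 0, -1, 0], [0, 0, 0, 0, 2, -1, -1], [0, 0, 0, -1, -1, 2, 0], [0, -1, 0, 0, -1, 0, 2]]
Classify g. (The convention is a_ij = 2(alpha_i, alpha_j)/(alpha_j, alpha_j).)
A_7 (sl(8))

The matrix has rank 7 with 2's on the diagonal. Reading the off-diagonal entries as Dynkin edges (a single edge where a_ij = a_ji = -1; a double or triple edge where a_ij * a_ji = 2 or 3), the diagram is a chain of 7 nodes with single edges (A_7). One simple-root ordering that puts it in standard form is (alpha_1, alpha_3, alpha_4, alpha_6, alpha_5, alpha_7, alpha_2). So the algebra is type A_7, i.e. sl(8).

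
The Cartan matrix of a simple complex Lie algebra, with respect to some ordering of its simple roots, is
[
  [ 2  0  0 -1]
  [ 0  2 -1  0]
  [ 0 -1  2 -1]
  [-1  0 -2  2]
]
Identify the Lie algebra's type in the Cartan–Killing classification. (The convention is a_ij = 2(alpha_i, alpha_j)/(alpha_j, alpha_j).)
F4

The matrix has rank 4 with 2's on the diagonal. Reading the off-diagonal entries as Dynkin edges (a single edge where a_ij = a_ji = -1; a double or triple edge where a_ij * a_ji = 2 or 3), the diagram is a chain of 4 nodes with a double edge between the middle two (F_4). One simple-root ordering that puts it in standard form is (alpha_1, alpha_4, alpha_3, alpha_2). So the algebra is type F_4.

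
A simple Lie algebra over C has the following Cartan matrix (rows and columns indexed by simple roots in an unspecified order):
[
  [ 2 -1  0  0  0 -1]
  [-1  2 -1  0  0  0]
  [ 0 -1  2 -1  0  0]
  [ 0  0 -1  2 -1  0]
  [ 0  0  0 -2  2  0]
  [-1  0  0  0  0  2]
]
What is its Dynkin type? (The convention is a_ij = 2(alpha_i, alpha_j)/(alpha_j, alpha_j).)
C_6 (sp(12))

The matrix has rank 6 with 2's on the diagonal. Reading the off-diagonal entries as Dynkin edges (a single edge where a_ij = a_ji = -1; a double or triple edge where a_ij * a_ji = 2 or 3), the diagram is a chain of 6 nodes with a double edge at one end; the terminal node there is the unique long simple root (C_6). One simple-root ordering that puts it in standard form is (alpha_6, alpha_1, alpha_2, alpha_3, alpha_4, alpha_5). So the algebra is type C_6, i.e. sp(12).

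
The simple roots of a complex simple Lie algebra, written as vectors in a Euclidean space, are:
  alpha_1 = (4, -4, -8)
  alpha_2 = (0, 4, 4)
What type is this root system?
Compute the Cartan integers a_ij = 2(alpha_i, alpha_j)/(alpha_j, alpha_j); the resulting 2x2 Cartan matrix is
[[2, -3], [-1, 2]].
The roots have two lengths (squared-length ratio 3:1); the short ones are alpha_{2}. The associated Dynkin diagram is two nodes joined by a triple edge (G_2), so the type is G_2.

type G_2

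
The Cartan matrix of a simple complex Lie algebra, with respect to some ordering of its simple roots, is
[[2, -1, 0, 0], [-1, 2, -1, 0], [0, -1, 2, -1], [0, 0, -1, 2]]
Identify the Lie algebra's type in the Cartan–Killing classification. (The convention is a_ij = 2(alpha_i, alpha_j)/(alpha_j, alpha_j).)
The matrix has rank 4 with 2's on the diagonal. Reading the off-diagonal entries as Dynkin edges (a single edge where a_ij = a_ji = -1; a double or triple edge where a_ij * a_ji = 2 or 3), the diagram is a chain of 4 nodes with single edges (A_4). One simple-root ordering that puts it in standard form is (alpha_4, alpha_3, alpha_2, alpha_1). So the algebra is type A_4, i.e. sl(5).

type A_4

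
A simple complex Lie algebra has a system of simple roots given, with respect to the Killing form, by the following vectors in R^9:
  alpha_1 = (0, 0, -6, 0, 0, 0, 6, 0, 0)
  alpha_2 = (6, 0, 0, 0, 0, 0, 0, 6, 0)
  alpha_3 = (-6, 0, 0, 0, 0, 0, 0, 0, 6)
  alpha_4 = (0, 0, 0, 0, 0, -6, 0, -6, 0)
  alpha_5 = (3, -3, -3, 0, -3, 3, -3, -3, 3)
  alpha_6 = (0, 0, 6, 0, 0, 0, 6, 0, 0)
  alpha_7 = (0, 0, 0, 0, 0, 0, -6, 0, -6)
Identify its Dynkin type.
E_7

Compute the Cartan integers a_ij = 2(alpha_i, alpha_j)/(alpha_j, alpha_j); the resulting 7x7 Cartan matrix is
[[2, 0, 0, 0, 0, 0, -1], [0, 2, -1, -1, 0, 0, 0], [0, -1, 2, 0, 0, 0, -1], [0, -1, 0, 2, 0, 0, 0], [0, 0, 0, 0, 2, -1, 0], [0, 0, 0, 0, -1, 2, -1], [-1, 0, -1, 0, 0, -1, 2]].
All simple roots have the same length, so the diagram is simply laced. The associated Dynkin diagram is a chain of 6 nodes with one extra node attached to the third node from one end (E_7), so the type is E_7.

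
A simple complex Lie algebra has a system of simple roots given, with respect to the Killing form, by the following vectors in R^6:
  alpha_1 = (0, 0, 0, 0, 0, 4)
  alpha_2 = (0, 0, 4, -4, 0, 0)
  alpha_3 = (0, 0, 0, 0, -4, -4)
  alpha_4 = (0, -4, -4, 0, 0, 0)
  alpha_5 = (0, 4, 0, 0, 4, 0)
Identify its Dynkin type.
Compute the Cartan integers a_ij = 2(alpha_i, alpha_j)/(alpha_j, alpha_j); the resulting 5x5 Cartan matrix is
[[2, 0, -1, 0, 0], [0, 2, 0, -1, 0], [-2, 0, 2, 0, -1], [0, -1, 0, 2, -1], [0, 0, -1, -1, 2]].
The roots have two lengths (squared-length ratio 2:1); the short ones are alpha_{1}. The associated Dynkin diagram is a chain of 5 nodes with a double edge at one end; the terminal node there is the unique short simple root (B_5), so the type is B_5 (the algebra so(11)).

type B_5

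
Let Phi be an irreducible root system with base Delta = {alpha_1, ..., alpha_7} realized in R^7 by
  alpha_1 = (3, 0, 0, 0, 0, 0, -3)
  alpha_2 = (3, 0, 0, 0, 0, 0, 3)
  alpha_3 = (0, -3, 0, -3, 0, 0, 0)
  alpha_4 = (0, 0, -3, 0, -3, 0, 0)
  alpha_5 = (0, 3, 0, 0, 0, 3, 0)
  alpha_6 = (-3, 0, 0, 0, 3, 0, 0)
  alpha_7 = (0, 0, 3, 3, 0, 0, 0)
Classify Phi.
D_7 (so(14))

Compute the Cartan integers a_ij = 2(alpha_i, alpha_j)/(alpha_j, alpha_j); the resulting 7x7 Cartan matrix is
[[2, 0, 0, 0, 0, -1, 0], [0, 2, 0, 0, 0, -1, 0], [0, 0, 2, 0, -1, 0, -1], [0, 0, 0, 2, 0, -1, -1], [0, 0, -1, 0, 2, 0, 0], [-1, -1, 0, -1, 0, 2, 0], [0, 0, -1, -1, 0, 0, 2]].
All simple roots have the same length, so the diagram is simply laced. The associated Dynkin diagram is a chain of 5 nodes with a fork of two nodes at one end (D_7), so the type is D_7 (the algebra so(14)).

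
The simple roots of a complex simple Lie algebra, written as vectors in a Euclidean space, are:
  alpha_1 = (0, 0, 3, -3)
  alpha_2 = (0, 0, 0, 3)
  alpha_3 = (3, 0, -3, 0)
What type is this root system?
Compute the Cartan integers a_ij = 2(alpha_i, alpha_j)/(alpha_j, alpha_j); the resulting 3x3 Cartan matrix is
[[2, -2, -1], [-1, 2, 0], [-1, 0, 2]].
The roots have two lengths (squared-length ratio 2:1); the short ones are alpha_{2}. The associated Dynkin diagram is a chain of 3 nodes with a double edge at one end; the terminal node there is the unique short simple root (B_3), so the type is B_3 (the algebra so(7)).

B_3 (so(7))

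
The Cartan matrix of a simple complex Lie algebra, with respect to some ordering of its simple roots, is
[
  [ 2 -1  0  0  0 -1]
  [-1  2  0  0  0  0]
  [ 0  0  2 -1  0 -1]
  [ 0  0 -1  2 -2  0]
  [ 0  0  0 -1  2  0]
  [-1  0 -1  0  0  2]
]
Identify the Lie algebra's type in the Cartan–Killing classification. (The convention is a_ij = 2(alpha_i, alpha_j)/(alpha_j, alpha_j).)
The matrix has rank 6 with 2's on the diagonal. Reading the off-diagonal entries as Dynkin edges (a single edge where a_ij = a_ji = -1; a double or triple edge where a_ij * a_ji = 2 or 3), the diagram is a chain of 6 nodes with a double edge at one end; the terminal node there is the unique short simple root (B_6). One simple-root ordering that puts it in standard form is (alpha_2, alpha_1, alpha_6, alpha_3, alpha_4, alpha_5). So the algebra is type B_6, i.e. so(13).

B_6 (so(13))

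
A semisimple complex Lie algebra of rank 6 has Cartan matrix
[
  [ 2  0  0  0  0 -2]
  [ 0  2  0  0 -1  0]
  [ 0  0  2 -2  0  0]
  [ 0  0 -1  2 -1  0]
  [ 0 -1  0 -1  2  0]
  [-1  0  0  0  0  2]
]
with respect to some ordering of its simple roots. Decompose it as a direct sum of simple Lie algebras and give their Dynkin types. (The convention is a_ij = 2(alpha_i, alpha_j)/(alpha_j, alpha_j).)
The diagram associated to this matrix has two connected components: the simple roots {alpha_1, alpha_6} form a chain of 2 nodes with a double edge at one end; the terminal node there is the unique short simple root (B_2), and {alpha_2, alpha_3, alpha_4, alpha_5} form a chain of 4 nodes with a double edge at one end; the terminal node there is the unique long simple root (C_4). A semisimple Lie algebra decomposes uniquely as the direct sum of simple ideals, one per connected component of its Dynkin diagram, so g ≅ B_2 ⊕ C_4 (dimension 10 + 36 = 46).

type B_2 + type C_4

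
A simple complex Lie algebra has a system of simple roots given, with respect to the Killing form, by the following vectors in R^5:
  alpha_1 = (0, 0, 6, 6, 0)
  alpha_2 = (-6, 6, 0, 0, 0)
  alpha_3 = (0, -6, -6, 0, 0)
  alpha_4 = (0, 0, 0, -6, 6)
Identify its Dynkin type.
A_4 (sl(5))

Compute the Cartan integers a_ij = 2(alpha_i, alpha_j)/(alpha_j, alpha_j); the resulting 4x4 Cartan matrix is
[[2, 0, -1, -1], [0, 2, -1, 0], [-1, -1, 2, 0], [-1, 0, 0, 2]].
All simple roots have the same length, so the diagram is simply laced. The associated Dynkin diagram is a chain of 4 nodes with single edges (A_4), so the type is A_4 (the algebra sl(5)).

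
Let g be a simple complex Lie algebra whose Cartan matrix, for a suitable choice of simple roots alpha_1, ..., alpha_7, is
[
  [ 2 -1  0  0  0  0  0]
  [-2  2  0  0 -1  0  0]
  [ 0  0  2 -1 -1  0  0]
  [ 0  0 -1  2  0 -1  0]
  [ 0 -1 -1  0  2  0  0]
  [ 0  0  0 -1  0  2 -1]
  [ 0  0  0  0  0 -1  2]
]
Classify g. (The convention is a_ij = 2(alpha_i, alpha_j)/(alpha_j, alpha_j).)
type B_7

The matrix has rank 7 with 2's on the diagonal. Reading the off-diagonal entries as Dynkin edges (a single edge where a_ij = a_ji = -1; a double or triple edge where a_ij * a_ji = 2 or 3), the diagram is a chain of 7 nodes with a double edge at one end; the terminal node there is the unique short simple root (B_7). One simple-root ordering that puts it in standard form is (alpha_7, alpha_6, alpha_4, alpha_3, alpha_5, alpha_2, alpha_1). So the algebra is type B_7, i.e. so(15).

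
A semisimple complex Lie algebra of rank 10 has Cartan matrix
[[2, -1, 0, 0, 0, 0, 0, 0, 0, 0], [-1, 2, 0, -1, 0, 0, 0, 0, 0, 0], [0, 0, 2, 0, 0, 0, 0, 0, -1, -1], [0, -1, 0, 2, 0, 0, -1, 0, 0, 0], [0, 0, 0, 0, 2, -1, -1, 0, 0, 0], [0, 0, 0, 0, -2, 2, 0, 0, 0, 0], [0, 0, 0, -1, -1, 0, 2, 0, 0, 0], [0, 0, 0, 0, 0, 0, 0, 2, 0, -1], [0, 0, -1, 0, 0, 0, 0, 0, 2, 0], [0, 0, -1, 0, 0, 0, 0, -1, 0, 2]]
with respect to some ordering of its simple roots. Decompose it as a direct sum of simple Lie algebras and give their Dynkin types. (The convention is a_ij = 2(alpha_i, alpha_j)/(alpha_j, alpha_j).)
The diagram associated to this matrix has two connected components: the simple roots {alpha_3, alpha_8, alpha_9, alpha_10} form a chain of 4 nodes with single edges (A_4), and {alpha_1, alpha_2, alpha_4, alpha_5, alpha_6, alpha_7} form a chain of 6 nodes with a double edge at one end; the terminal node there is the unique long simple root (C_6). A semisimple Lie algebra decomposes uniquely as the direct sum of simple ideals, one per connected component of its Dynkin diagram, so g ≅ A_4 ⊕ C_6 (dimension 24 + 78 = 102).

A_4 ⊕ C_6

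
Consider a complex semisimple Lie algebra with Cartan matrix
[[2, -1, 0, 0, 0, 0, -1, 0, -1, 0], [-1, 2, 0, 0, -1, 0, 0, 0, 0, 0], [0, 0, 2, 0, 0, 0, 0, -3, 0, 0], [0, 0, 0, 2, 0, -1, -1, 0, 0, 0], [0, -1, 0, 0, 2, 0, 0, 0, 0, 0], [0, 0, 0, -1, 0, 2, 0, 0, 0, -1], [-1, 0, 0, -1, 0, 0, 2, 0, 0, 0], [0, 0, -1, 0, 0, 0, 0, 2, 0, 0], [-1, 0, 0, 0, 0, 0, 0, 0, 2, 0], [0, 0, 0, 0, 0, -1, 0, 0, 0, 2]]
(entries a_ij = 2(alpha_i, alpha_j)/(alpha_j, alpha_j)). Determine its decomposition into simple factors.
E_8 ⊕ G_2

The diagram associated to this matrix has two connected components: the simple roots {alpha_1, alpha_2, alpha_4, alpha_5, alpha_6, alpha_7, alpha_9, alpha_10} form a chain of 7 nodes with one extra node attached to the third node from one end (E_8), and {alpha_3, alpha_8} form two nodes joined by a triple edge (G_2). A semisimple Lie algebra decomposes uniquely as the direct sum of simple ideals, one per connected component of its Dynkin diagram, so g ≅ E_8 ⊕ G_2 (dimension 248 + 14 = 262).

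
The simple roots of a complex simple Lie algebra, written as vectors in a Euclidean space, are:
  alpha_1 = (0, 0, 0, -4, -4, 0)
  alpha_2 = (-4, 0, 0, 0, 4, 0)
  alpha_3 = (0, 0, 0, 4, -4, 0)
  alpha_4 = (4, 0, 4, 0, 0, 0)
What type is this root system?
D4

Compute the Cartan integers a_ij = 2(alpha_i, alpha_j)/(alpha_j, alpha_j); the resulting 4x4 Cartan matrix is
[[2, -1, 0, 0], [-1, 2, -1, -1], [0, -1, 2, 0], [0, -1, 0, 2]].
All simple roots have the same length, so the diagram is simply laced. The associated Dynkin diagram is a chain of 2 nodes with a fork of two nodes at one end (D_4), so the type is D_4 (the algebra so(8)).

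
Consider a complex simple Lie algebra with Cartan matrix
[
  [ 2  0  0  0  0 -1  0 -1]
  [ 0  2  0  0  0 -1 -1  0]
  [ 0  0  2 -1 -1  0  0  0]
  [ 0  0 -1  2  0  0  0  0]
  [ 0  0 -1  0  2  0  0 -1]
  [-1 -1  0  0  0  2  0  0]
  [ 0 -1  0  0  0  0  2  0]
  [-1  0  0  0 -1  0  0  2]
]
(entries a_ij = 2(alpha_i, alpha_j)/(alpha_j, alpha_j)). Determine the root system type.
The matrix has rank 8 with 2's on the diagonal. Reading the off-diagonal entries as Dynkin edges (a single edge where a_ij = a_ji = -1; a double or triple edge where a_ij * a_ji = 2 or 3), the diagram is a chain of 8 nodes with single edges (A_8). One simple-root ordering that puts it in standard form is (alpha_7, alpha_2, alpha_6, alpha_1, alpha_8, alpha_5, alpha_3, alpha_4). So the algebra is type A_8, i.e. sl(9).

A_8 (sl(9))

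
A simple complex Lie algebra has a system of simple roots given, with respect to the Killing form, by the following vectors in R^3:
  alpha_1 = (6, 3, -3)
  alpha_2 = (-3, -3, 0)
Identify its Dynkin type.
Compute the Cartan integers a_ij = 2(alpha_i, alpha_j)/(alpha_j, alpha_j); the resulting 2x2 Cartan matrix is
[[2, -3], [-1, 2]].
The roots have two lengths (squared-length ratio 3:1); the short ones are alpha_{2}. The associated Dynkin diagram is two nodes joined by a triple edge (G_2), so the type is G_2.

G_2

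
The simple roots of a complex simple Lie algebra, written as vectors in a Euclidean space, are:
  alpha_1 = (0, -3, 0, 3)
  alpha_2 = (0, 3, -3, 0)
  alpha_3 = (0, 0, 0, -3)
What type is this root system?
B_3

Compute the Cartan integers a_ij = 2(alpha_i, alpha_j)/(alpha_j, alpha_j); the resulting 3x3 Cartan matrix is
[[2, -1, -2], [-1, 2, 0], [-1, 0, 2]].
The roots have two lengths (squared-length ratio 2:1); the short ones are alpha_{3}. The associated Dynkin diagram is a chain of 3 nodes with a double edge at one end; the terminal node there is the unique short simple root (B_3), so the type is B_3 (the algebra so(7)).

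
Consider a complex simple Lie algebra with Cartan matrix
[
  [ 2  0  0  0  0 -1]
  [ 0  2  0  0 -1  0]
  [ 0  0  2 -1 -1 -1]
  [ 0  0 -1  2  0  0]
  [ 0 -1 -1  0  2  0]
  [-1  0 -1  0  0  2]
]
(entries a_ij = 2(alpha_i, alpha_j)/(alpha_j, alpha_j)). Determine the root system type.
type E_6

The matrix has rank 6 with 2's on the diagonal. Reading the off-diagonal entries as Dynkin edges (a single edge where a_ij = a_ji = -1; a double or triple edge where a_ij * a_ji = 2 or 3), the diagram is a chain of 5 nodes with one extra node attached to the third node from one end (E_6). One simple-root ordering that puts it in standard form is (alpha_1, alpha_4, alpha_6, alpha_3, alpha_5, alpha_2). So the algebra is type E_6.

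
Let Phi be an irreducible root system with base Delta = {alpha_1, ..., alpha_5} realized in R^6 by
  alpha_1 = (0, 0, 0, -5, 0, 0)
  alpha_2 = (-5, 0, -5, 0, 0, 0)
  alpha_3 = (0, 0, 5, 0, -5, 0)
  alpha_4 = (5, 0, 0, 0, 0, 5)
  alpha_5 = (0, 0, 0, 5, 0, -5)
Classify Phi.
Compute the Cartan integers a_ij = 2(alpha_i, alpha_j)/(alpha_j, alpha_j); the resulting 5x5 Cartan matrix is
[[2, 0, 0, 0, -1], [0, 2, -1, -1, 0], [0, -1, 2, 0, 0], [0, -1, 0, 2, -1], [-2, 0, 0, -1, 2]].
The roots have two lengths (squared-length ratio 2:1); the short ones are alpha_{1}. The associated Dynkin diagram is a chain of 5 nodes with a double edge at one end; the terminal node there is the unique short simple root (B_5), so the type is B_5 (the algebra so(11)).

type B_5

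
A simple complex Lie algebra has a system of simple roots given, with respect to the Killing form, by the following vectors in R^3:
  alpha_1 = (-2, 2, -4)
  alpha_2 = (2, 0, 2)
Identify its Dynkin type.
Compute the Cartan integers a_ij = 2(alpha_i, alpha_j)/(alpha_j, alpha_j); the resulting 2x2 Cartan matrix is
[[2, -3], [-1, 2]].
The roots have two lengths (squared-length ratio 3:1); the short ones are alpha_{2}. The associated Dynkin diagram is two nodes joined by a triple edge (G_2), so the type is G_2.

G_2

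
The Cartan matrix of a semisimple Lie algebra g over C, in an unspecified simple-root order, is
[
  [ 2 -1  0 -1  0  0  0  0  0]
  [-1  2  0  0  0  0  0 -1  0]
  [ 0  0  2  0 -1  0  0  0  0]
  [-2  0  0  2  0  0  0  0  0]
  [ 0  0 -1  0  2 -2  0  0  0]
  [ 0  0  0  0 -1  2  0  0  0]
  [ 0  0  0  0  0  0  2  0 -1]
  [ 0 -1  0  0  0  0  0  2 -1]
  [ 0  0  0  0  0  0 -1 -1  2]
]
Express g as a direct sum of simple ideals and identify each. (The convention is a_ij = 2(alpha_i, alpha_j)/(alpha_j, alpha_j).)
B_3 ⊕ C_6

The diagram associated to this matrix has two connected components: the simple roots {alpha_3, alpha_5, alpha_6} form a chain of 3 nodes with a double edge at one end; the terminal node there is the unique short simple root (B_3), and {alpha_1, alpha_2, alpha_4, alpha_7, alpha_8, alpha_9} form a chain of 6 nodes with a double edge at one end; the terminal node there is the unique long simple root (C_6). A semisimple Lie algebra decomposes uniquely as the direct sum of simple ideals, one per connected component of its Dynkin diagram, so g ≅ B_3 ⊕ C_6 (dimension 21 + 78 = 99).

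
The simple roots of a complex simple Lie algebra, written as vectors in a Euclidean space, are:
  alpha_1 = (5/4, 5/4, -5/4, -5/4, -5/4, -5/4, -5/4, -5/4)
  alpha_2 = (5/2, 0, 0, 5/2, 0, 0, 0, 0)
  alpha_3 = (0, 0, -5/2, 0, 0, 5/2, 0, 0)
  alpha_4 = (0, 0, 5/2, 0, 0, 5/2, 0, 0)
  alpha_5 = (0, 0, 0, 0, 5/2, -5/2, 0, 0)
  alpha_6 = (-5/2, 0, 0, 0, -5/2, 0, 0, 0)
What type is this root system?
Compute the Cartan integers a_ij = 2(alpha_i, alpha_j)/(alpha_j, alpha_j); the resulting 6x6 Cartan matrix is
[[2, 0, 0, -1, 0, 0], [0, 2, 0, 0, 0, -1], [0, 0, 2, 0, -1, 0], [-1, 0, 0, 2, -1, 0], [0, 0, -1, -1, 2, -1], [0, -1, 0, 0, -1, 2]].
All simple roots have the same length, so the diagram is simply laced. The associated Dynkin diagram is a chain of 5 nodes with one extra node attached to the third node from one end (E_6), so the type is E_6.

E_6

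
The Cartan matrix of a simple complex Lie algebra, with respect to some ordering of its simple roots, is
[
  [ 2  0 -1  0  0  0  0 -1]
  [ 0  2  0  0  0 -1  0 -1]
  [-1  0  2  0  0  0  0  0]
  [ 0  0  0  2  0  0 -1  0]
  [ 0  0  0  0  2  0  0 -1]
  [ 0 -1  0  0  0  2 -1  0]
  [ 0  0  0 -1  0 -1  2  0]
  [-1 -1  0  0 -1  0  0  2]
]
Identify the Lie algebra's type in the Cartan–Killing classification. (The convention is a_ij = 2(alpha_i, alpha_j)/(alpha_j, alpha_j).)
type E_8

The matrix has rank 8 with 2's on the diagonal. Reading the off-diagonal entries as Dynkin edges (a single edge where a_ij = a_ji = -1; a double or triple edge where a_ij * a_ji = 2 or 3), the diagram is a chain of 7 nodes with one extra node attached to the third node from one end (E_8). One simple-root ordering that puts it in standard form is (alpha_3, alpha_5, alpha_1, alpha_8, alpha_2, alpha_6, alpha_7, alpha_4). So the algebra is type E_8.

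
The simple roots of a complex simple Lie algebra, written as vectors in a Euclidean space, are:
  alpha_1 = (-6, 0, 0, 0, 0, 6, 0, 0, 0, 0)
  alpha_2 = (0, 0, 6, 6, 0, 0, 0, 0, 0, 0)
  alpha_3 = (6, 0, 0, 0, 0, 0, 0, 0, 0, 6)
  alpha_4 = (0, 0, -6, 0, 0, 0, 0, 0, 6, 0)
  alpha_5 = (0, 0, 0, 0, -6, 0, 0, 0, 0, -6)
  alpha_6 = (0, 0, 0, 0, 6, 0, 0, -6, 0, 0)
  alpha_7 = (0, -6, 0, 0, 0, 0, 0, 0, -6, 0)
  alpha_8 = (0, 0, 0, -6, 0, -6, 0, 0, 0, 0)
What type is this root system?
Compute the Cartan integers a_ij = 2(alpha_i, alpha_j)/(alpha_j, alpha_j); the resulting 8x8 Cartan matrix is
[[2, 0, -1, 0, 0, 0, 0, -1], [0, 2, 0, -1, 0, 0, 0, -1], [-1, 0, 2, 0, -1, 0, 0, 0], [0, -1, 0, 2, 0, 0, -1, 0], [0, 0, -1, 0, 2, -1, 0, 0], [0, 0, 0, 0, -1, 2, 0, 0], [0, 0, 0, -1, 0, 0, 2, 0], [-1, -1, 0, 0, 0, 0, 0, 2]].
All simple roots have the same length, so the diagram is simply laced. The associated Dynkin diagram is a chain of 8 nodes with single edges (A_8), so the type is A_8 (the algebra sl(9)).

A8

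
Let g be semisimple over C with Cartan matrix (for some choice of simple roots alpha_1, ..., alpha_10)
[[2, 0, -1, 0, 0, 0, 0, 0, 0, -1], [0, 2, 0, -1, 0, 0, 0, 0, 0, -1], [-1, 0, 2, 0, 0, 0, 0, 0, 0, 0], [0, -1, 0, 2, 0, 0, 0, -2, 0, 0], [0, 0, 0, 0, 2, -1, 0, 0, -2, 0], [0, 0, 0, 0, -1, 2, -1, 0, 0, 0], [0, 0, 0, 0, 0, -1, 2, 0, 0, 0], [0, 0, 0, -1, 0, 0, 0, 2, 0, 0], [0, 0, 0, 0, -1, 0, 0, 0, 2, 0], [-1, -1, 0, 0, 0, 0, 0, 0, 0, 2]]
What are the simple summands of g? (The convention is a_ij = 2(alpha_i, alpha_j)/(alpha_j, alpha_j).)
The diagram associated to this matrix has two connected components: the simple roots {alpha_5, alpha_6, alpha_7, alpha_9} form a chain of 4 nodes with a double edge at one end; the terminal node there is the unique short simple root (B_4), and {alpha_1, alpha_2, alpha_3, alpha_4, alpha_8, alpha_10} form a chain of 6 nodes with a double edge at one end; the terminal node there is the unique short simple root (B_6). A semisimple Lie algebra decomposes uniquely as the direct sum of simple ideals, one per connected component of its Dynkin diagram, so g ≅ B_4 ⊕ B_6 (dimension 36 + 78 = 114).

B4 ⊕ B6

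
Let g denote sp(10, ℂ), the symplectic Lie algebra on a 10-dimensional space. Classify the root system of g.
type C_5

This is sp(10), which has dimension 10(10+1)/2 = 55 and rank 10/2 = 5. In the classification of classical Lie algebras, the symplectic algebra sp(2n) has type C_n; here n = 5, so the Dynkin diagram is a chain of 5 nodes with a double edge at one end; the terminal node there is the unique long simple root (C_5). Hence the type is C_5.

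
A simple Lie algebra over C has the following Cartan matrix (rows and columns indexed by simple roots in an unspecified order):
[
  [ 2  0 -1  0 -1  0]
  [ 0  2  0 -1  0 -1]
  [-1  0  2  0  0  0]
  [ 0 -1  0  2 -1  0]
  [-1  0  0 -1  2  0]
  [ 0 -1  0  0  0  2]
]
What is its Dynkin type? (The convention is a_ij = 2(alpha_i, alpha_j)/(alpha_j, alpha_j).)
type A_6

The matrix has rank 6 with 2's on the diagonal. Reading the off-diagonal entries as Dynkin edges (a single edge where a_ij = a_ji = -1; a double or triple edge where a_ij * a_ji = 2 or 3), the diagram is a chain of 6 nodes with single edges (A_6). One simple-root ordering that puts it in standard form is (alpha_3, alpha_1, alpha_5, alpha_4, alpha_2, alpha_6). So the algebra is type A_6, i.e. sl(7).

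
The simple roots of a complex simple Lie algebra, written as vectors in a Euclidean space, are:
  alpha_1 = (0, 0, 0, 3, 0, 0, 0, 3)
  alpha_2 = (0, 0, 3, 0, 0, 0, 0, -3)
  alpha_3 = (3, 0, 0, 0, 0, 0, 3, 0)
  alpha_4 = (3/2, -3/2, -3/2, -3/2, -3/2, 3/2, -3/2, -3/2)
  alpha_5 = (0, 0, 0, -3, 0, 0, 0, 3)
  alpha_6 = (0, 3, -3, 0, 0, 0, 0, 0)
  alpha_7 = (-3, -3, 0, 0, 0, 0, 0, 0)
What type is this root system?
Compute the Cartan integers a_ij = 2(alpha_i, alpha_j)/(alpha_j, alpha_j); the resulting 7x7 Cartan matrix is
[[2, -1, 0, -1, 0, 0, 0], [-1, 2, 0, 0, -1, -1, 0], [0, 0, 2, 0, 0, 0, -1], [-1, 0, 0, 2, 0, 0, 0], [0, -1, 0, 0, 2, 0, 0], [0, -1, 0, 0, 0, 2, -1], [0, 0, -1, 0, 0, -1, 2]].
All simple roots have the same length, so the diagram is simply laced. The associated Dynkin diagram is a chain of 6 nodes with one extra node attached to the third node from one end (E_7), so the type is E_7.

E7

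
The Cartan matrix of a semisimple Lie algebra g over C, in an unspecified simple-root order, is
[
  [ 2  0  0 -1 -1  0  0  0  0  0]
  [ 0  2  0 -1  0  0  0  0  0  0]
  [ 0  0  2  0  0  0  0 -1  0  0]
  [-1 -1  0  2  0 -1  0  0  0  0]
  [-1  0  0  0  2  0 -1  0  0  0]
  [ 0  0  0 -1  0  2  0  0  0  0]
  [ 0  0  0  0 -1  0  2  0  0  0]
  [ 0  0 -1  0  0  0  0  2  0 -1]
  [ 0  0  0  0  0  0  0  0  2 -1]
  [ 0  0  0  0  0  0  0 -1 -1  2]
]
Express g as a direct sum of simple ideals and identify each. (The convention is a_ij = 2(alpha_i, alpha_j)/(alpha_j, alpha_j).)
A_4 + D_6

The diagram associated to this matrix has two connected components: the simple roots {alpha_3, alpha_8, alpha_9, alpha_10} form a chain of 4 nodes with single edges (A_4), and {alpha_1, alpha_2, alpha_4, alpha_5, alpha_6, alpha_7} form a chain of 4 nodes with a fork of two nodes at one end (D_6). A semisimple Lie algebra decomposes uniquely as the direct sum of simple ideals, one per connected component of its Dynkin diagram, so g ≅ A_4 ⊕ D_6 (dimension 24 + 66 = 90).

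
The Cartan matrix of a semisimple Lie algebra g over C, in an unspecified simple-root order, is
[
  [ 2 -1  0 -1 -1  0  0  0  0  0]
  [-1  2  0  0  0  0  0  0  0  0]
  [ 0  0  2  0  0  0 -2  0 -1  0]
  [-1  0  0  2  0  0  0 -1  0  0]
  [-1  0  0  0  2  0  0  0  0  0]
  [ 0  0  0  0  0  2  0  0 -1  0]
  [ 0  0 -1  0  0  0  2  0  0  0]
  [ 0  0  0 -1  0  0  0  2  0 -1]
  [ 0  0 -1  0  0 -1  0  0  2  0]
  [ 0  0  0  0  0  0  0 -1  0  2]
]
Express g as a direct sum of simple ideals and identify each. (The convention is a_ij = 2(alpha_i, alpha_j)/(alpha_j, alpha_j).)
type B_4 ⊕ type D_6

The diagram associated to this matrix has two connected components: the simple roots {alpha_3, alpha_6, alpha_7, alpha_9} form a chain of 4 nodes with a double edge at one end; the terminal node there is the unique short simple root (B_4), and {alpha_1, alpha_2, alpha_4, alpha_5, alpha_8, alpha_10} form a chain of 4 nodes with a fork of two nodes at one end (D_6). A semisimple Lie algebra decomposes uniquely as the direct sum of simple ideals, one per connected component of its Dynkin diagram, so g ≅ B_4 ⊕ D_6 (dimension 36 + 66 = 102).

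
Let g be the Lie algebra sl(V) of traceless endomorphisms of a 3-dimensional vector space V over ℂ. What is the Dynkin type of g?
This is sl(3), which has dimension 3^2 - 1 = 8 and rank 3 - 1 = 2 (a Cartan subalgebra is the diagonal traceless matrices). In the classification of classical Lie algebras, the special linear algebra sl(n+1) has type A_n; here n = 2, so the Dynkin diagram is a chain of 2 nodes with single edges (A_2). Hence the type is A_2.

A2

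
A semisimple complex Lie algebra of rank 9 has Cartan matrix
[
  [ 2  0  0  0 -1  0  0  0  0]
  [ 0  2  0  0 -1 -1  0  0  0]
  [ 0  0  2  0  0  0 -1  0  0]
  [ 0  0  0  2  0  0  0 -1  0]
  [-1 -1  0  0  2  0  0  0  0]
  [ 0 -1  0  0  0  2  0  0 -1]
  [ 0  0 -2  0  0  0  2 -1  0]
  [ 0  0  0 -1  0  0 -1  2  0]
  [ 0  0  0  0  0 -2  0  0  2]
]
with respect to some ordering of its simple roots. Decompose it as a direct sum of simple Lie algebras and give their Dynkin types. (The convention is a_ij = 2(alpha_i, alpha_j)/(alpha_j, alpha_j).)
B_4 (so(9)) + C_5 (sp(10))

The diagram associated to this matrix has two connected components: the simple roots {alpha_3, alpha_4, alpha_7, alpha_8} form a chain of 4 nodes with a double edge at one end; the terminal node there is the unique short simple root (B_4), and {alpha_1, alpha_2, alpha_5, alpha_6, alpha_9} form a chain of 5 nodes with a double edge at one end; the terminal node there is the unique long simple root (C_5). A semisimple Lie algebra decomposes uniquely as the direct sum of simple ideals, one per connected component of its Dynkin diagram, so g ≅ B_4 ⊕ C_5 (dimension 36 + 55 = 91).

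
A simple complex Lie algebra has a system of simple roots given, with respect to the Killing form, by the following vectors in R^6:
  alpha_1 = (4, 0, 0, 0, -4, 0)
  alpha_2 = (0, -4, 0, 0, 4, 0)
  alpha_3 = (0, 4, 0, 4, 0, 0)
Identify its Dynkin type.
Compute the Cartan integers a_ij = 2(alpha_i, alpha_j)/(alpha_j, alpha_j); the resulting 3x3 Cartan matrix is
[[2, -1, 0], [-1, 2, -1], [0, -1, 2]].
All simple roots have the same length, so the diagram is simply laced. The associated Dynkin diagram is a chain of 3 nodes with single edges (A_3), so the type is A_3 (the algebra sl(4)).

A3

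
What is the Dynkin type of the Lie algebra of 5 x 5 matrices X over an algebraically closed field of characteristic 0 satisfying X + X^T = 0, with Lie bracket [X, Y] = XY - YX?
This is so(5) with 5 odd, which has dimension 5(5-1)/2 = 10 and rank (5-1)/2 = 2. In the classification of classical Lie algebras, the orthogonal algebra so(2n+1) in an odd number of variables has type B_n; here n = 2, so the Dynkin diagram is a chain of 2 nodes with a double edge at one end; the terminal node there is the unique short simple root (B_2). Hence the type is B_2.

B_2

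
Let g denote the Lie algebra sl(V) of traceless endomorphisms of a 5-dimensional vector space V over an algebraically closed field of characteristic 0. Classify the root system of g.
A4

This is sl(5), which has dimension 5^2 - 1 = 24 and rank 5 - 1 = 4 (a Cartan subalgebra is the diagonal traceless matrices). In the classification of classical Lie algebras, the special linear algebra sl(n+1) has type A_n; here n = 4, so the Dynkin diagram is a chain of 4 nodes with single edges (A_4). Hence the type is A_4.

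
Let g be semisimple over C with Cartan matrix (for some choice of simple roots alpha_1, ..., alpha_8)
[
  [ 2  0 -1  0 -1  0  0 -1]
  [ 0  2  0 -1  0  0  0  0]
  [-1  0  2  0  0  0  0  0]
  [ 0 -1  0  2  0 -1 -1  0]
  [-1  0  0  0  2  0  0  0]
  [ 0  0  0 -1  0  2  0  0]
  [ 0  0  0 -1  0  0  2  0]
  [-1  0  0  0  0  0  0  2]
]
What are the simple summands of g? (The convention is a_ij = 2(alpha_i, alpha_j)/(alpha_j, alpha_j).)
The diagram associated to this matrix has two connected components: the simple roots {alpha_1, alpha_3, alpha_5, alpha_8} form a chain of 2 nodes with a fork of two nodes at one end (D_4), and {alpha_2, alpha_4, alpha_6, alpha_7} form a chain of 2 nodes with a fork of two nodes at one end (D_4). A semisimple Lie algebra decomposes uniquely as the direct sum of simple ideals, one per connected component of its Dynkin diagram, so g ≅ D_4 ⊕ D_4 (dimension 28 + 28 = 56).

D_4 + D_4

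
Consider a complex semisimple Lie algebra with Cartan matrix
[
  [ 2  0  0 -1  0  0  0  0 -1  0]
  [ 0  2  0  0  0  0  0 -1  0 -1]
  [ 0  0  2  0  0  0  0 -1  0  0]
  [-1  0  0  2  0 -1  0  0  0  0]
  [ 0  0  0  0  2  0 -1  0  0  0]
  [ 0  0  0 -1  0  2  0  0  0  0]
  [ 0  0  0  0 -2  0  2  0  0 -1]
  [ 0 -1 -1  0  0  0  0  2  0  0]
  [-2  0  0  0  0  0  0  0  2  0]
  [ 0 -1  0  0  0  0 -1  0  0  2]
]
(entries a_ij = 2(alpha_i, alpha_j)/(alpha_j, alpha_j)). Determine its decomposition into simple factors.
B6 ⊕ C4

The diagram associated to this matrix has two connected components: the simple roots {alpha_2, alpha_3, alpha_5, alpha_7, alpha_8, alpha_10} form a chain of 6 nodes with a double edge at one end; the terminal node there is the unique short simple root (B_6), and {alpha_1, alpha_4, alpha_6, alpha_9} form a chain of 4 nodes with a double edge at one end; the terminal node there is the unique long simple root (C_4). A semisimple Lie algebra decomposes uniquely as the direct sum of simple ideals, one per connected component of its Dynkin diagram, so g ≅ B_6 ⊕ C_4 (dimension 78 + 36 = 114).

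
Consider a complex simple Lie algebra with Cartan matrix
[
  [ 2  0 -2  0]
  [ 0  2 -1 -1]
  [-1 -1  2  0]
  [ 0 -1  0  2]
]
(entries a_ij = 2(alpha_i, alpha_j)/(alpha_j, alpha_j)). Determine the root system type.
The matrix has rank 4 with 2's on the diagonal. Reading the off-diagonal entries as Dynkin edges (a single edge where a_ij = a_ji = -1; a double or triple edge where a_ij * a_ji = 2 or 3), the diagram is a chain of 4 nodes with a double edge at one end; the terminal node there is the unique long simple root (C_4). One simple-root ordering that puts it in standard form is (alpha_4, alpha_2, alpha_3, alpha_1). So the algebra is type C_4, i.e. sp(8).

C4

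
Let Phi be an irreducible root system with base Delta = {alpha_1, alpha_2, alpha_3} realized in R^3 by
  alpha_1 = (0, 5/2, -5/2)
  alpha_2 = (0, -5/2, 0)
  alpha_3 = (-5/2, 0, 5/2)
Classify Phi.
B_3 (so(7))

Compute the Cartan integers a_ij = 2(alpha_i, alpha_j)/(alpha_j, alpha_j); the resulting 3x3 Cartan matrix is
[[2, -2, -1], [-1, 2, 0], [-1, 0, 2]].
The roots have two lengths (squared-length ratio 2:1); the short ones are alpha_{2}. The associated Dynkin diagram is a chain of 3 nodes with a double edge at one end; the terminal node there is the unique short simple root (B_3), so the type is B_3 (the algebra so(7)).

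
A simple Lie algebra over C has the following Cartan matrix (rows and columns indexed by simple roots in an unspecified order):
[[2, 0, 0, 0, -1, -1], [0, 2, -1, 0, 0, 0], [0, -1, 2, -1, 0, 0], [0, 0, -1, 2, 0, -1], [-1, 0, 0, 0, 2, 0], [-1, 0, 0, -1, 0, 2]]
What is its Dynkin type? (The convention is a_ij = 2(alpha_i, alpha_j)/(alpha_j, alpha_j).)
The matrix has rank 6 with 2's on the diagonal. Reading the off-diagonal entries as Dynkin edges (a single edge where a_ij = a_ji = -1; a double or triple edge where a_ij * a_ji = 2 or 3), the diagram is a chain of 6 nodes with single edges (A_6). One simple-root ordering that puts it in standard form is (alpha_2, alpha_3, alpha_4, alpha_6, alpha_1, alpha_5). So the algebra is type A_6, i.e. sl(7).

A_6 (sl(7))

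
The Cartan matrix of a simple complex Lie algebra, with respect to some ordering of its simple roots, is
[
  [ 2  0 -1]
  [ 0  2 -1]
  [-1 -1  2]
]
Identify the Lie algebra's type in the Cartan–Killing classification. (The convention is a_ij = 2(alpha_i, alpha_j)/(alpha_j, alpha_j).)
A3

The matrix has rank 3 with 2's on the diagonal. Reading the off-diagonal entries as Dynkin edges (a single edge where a_ij = a_ji = -1; a double or triple edge where a_ij * a_ji = 2 or 3), the diagram is a chain of 3 nodes with single edges (A_3). One simple-root ordering that puts it in standard form is (alpha_1, alpha_3, alpha_2). So the algebra is type A_3, i.e. sl(4).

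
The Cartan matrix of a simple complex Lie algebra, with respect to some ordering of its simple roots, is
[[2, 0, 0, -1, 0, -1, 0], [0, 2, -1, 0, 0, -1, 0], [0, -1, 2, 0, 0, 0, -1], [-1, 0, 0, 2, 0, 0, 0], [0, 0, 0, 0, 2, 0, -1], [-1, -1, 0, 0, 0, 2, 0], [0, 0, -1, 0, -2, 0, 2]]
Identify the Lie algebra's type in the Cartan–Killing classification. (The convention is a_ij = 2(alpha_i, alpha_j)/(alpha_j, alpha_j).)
The matrix has rank 7 with 2's on the diagonal. Reading the off-diagonal entries as Dynkin edges (a single edge where a_ij = a_ji = -1; a double or triple edge where a_ij * a_ji = 2 or 3), the diagram is a chain of 7 nodes with a double edge at one end; the terminal node there is the unique short simple root (B_7). One simple-root ordering that puts it in standard form is (alpha_4, alpha_1, alpha_6, alpha_2, alpha_3, alpha_7, alpha_5). So the algebra is type B_7, i.e. so(15).

B_7 (so(15))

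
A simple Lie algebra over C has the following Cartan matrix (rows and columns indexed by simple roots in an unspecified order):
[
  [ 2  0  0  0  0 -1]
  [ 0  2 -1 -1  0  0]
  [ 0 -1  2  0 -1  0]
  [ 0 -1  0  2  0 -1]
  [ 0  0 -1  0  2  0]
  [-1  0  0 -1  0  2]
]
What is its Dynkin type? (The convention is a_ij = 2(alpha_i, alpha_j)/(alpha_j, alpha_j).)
The matrix has rank 6 with 2's on the diagonal. Reading the off-diagonal entries as Dynkin edges (a single edge where a_ij = a_ji = -1; a double or triple edge where a_ij * a_ji = 2 or 3), the diagram is a chain of 6 nodes with single edges (A_6). One simple-root ordering that puts it in standard form is (alpha_1, alpha_6, alpha_4, alpha_2, alpha_3, alpha_5). So the algebra is type A_6, i.e. sl(7).

A6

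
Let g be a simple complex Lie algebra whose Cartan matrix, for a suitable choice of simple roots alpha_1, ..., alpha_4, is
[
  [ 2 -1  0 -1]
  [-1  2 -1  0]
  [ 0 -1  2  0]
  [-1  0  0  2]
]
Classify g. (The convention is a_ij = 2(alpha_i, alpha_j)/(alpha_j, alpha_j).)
The matrix has rank 4 with 2's on the diagonal. Reading the off-diagonal entries as Dynkin edges (a single edge where a_ij = a_ji = -1; a double or triple edge where a_ij * a_ji = 2 or 3), the diagram is a chain of 4 nodes with single edges (A_4). One simple-root ordering that puts it in standard form is (alpha_4, alpha_1, alpha_2, alpha_3). So the algebra is type A_4, i.e. sl(5).

A_4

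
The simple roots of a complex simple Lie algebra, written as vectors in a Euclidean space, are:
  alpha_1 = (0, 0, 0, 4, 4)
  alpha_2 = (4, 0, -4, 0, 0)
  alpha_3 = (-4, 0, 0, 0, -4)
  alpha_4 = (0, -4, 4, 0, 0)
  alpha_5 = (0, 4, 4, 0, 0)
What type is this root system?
Compute the Cartan integers a_ij = 2(alpha_i, alpha_j)/(alpha_j, alpha_j); the resulting 5x5 Cartan matrix is
[[2, 0, -1, 0, 0], [0, 2, -1, -1, -1], [-1, -1, 2, 0, 0], [0, -1, 0, 2, 0], [0, -1, 0, 0, 2]].
All simple roots have the same length, so the diagram is simply laced. The associated Dynkin diagram is a chain of 3 nodes with a fork of two nodes at one end (D_5), so the type is D_5 (the algebra so(10)).

type D_5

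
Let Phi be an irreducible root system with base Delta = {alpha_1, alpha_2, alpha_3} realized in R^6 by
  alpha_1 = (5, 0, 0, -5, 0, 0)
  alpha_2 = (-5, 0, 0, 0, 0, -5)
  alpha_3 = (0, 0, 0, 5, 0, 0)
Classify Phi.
Compute the Cartan integers a_ij = 2(alpha_i, alpha_j)/(alpha_j, alpha_j); the resulting 3x3 Cartan matrix is
[[2, -1, -2], [-1, 2, 0], [-1, 0, 2]].
The roots have two lengths (squared-length ratio 2:1); the short ones are alpha_{3}. The associated Dynkin diagram is a chain of 3 nodes with a double edge at one end; the terminal node there is the unique short simple root (B_3), so the type is B_3 (the algebra so(7)).

B_3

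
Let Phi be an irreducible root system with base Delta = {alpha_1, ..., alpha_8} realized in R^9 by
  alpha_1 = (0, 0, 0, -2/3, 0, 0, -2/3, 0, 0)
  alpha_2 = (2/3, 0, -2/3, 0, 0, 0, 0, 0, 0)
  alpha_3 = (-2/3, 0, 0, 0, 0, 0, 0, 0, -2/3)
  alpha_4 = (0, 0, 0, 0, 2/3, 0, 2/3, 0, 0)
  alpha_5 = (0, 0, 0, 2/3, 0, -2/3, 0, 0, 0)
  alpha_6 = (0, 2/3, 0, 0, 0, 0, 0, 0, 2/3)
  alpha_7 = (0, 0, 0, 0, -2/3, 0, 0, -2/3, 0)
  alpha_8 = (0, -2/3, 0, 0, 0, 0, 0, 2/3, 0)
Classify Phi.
A_8 (sl(9))

Compute the Cartan integers a_ij = 2(alpha_i, alpha_j)/(alpha_j, alpha_j); the resulting 8x8 Cartan matrix is
[[2, 0, 0, -1, -1, 0, 0, 0], [0, 2, -1, 0, 0, 0, 0, 0], [0, -1, 2, 0, 0, -1, 0, 0], [-1, 0, 0, 2, 0, 0, -1, 0], [-1, 0, 0, 0, 2, 0, 0, 0], [0, 0, -1, 0, 0, 2, 0, -1], [0, 0, 0, -1, 0, 0, 2, -1], [0, 0, 0, 0, 0, -1, -1, 2]].
All simple roots have the same length, so the diagram is simply laced. The associated Dynkin diagram is a chain of 8 nodes with single edges (A_8), so the type is A_8 (the algebra sl(9)).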